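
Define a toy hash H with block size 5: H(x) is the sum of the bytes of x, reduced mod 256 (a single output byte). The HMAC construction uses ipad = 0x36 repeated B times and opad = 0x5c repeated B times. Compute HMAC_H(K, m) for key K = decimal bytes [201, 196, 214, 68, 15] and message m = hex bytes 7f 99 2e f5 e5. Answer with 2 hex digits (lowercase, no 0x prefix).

Key decimal bytes [201, 196, 214, 68, 15] = c9 c4 d6 44 0f is exactly B = 5 bytes: K' = c9 c4 d6 44 0f.
K' ⊕ ipad = ff f2 e0 72 39.  K' ⊕ opad = 95 98 8a 18 53.
Inner input = (K'⊕ipad) ∥ m = ff f2 e0 72 39 ∥ 7f 99 2e f5 e5.
Inner hash: sum = 255+242+224+114+57+127+153+46+245+229 = 1692; mod 256 = 156 → 9c.
Outer input = (K'⊕opad) ∥ inner = 95 98 8a 18 53 ∥ 9c.
Outer hash (tag): sum = 149+152+138+24+83+156 = 702; mod 256 = 190 → be.

be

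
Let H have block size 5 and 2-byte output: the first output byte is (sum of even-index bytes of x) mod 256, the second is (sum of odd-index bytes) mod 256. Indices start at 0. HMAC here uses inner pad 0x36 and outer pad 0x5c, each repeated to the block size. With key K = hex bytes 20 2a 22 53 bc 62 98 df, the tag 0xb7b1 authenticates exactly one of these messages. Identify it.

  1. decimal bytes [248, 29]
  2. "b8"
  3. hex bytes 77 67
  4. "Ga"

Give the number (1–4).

3

Key hex bytes 20 2a 22 53 bc 62 98 df is 8 bytes > B = 5, so hash it first: H(key) = 96 be, then zero-pad to 5 bytes: K' = 96 be 00 00 00.
K' ⊕ ipad = a0 88 36 36 36; K' ⊕ opad = ca e2 5c 5c 5c.
m1: inner = H(a0 88 36 36 36 f8 1d) = 29 b6; tag = H(ca e2 5c 5c 5c 29 b6) = 3867
m2: inner = H(a0 88 36 36 36 62 38) = 44 20; tag = H(ca e2 5c 5c 5c 44 20) = a282
m3: inner = H(a0 88 36 36 36 77 67) = 73 35; tag = H(ca e2 5c 5c 5c 73 35) = b7b1 ← matches
m4: inner = H(a0 88 36 36 36 47 61) = 6d 05; tag = H(ca e2 5c 5c 5c 6d 05) = 87ab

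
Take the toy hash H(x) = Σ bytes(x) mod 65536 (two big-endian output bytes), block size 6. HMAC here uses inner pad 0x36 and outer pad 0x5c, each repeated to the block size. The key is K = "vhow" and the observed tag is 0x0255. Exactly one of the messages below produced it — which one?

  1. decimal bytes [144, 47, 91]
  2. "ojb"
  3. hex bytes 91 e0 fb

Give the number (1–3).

2

Key "vhow" = 76 68 6f 77 is 4 bytes ≤ B = 6; zero-pad to 6 bytes: K' = 76 68 6f 77 00 00.
K' ⊕ ipad = 40 5e 59 41 36 36; K' ⊕ opad = 2a 34 33 2b 5c 5c.
m1: inner = H(40 5e 59 41 36 36 90 2f 5b) = 02 be; tag = H(2a 34 33 2b 5c 5c 02 be) = 0234
m2: inner = H(40 5e 59 41 36 36 6f 6a 62) = 02 df; tag = H(2a 34 33 2b 5c 5c 02 df) = 0255 ← matches
m3: inner = H(40 5e 59 41 36 36 91 e0 fb) = 04 10; tag = H(2a 34 33 2b 5c 5c 04 10) = 0188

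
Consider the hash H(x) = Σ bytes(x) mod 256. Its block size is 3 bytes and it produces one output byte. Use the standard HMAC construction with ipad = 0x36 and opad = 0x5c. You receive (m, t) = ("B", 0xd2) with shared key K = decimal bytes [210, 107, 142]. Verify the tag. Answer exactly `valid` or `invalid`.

valid

Key decimal bytes [210, 107, 142] = d2 6b 8e is exactly B = 3 bytes: K' = d2 6b 8e.
K' ⊕ ipad = e4 5d b8; K' ⊕ opad = 8e 37 d2.
Inner hash: sum = 228+93+184+66 = 571; mod 256 = 59 → 3b.
Outer hash (recomputed tag): sum = 142+55+210+59 = 466; mod 256 = 210 → d2.
Recomputed tag = d2; claimed = d2 → match.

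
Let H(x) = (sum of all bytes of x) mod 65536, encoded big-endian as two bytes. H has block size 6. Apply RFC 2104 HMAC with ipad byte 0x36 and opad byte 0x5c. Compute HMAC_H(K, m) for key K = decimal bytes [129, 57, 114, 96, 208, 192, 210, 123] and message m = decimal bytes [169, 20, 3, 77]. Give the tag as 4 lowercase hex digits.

0275

Key decimal bytes [129, 57, 114, 96, 208, 192, 210, 123] = 81 39 72 60 d0 c0 d2 7b is 8 bytes > B = 6, so hash it first: H(key) = 04 69, then zero-pad to 6 bytes: K' = 04 69 00 00 00 00.
K' ⊕ ipad = 32 5f 36 36 36 36.  K' ⊕ opad = 58 35 5c 5c 5c 5c.
Inner input = (K'⊕ipad) ∥ m = 32 5f 36 36 36 36 ∥ a9 14 03 4d.
Inner hash: sum = 50+95+54+54+54+54+169+20+3+77 = 630 → 02 76.
Outer input = (K'⊕opad) ∥ inner = 58 35 5c 5c 5c 5c ∥ 02 76.
Outer hash (tag): sum = 88+53+92+92+92+92+2+118 = 629 → 02 75.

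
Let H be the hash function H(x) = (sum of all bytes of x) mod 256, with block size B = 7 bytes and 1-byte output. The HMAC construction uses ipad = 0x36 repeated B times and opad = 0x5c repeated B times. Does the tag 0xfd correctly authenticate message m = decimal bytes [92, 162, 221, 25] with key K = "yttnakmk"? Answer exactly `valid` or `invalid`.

invalid

Key "yttnakmk" = 79 74 74 6e 61 6b 6d 6b is 8 bytes > B = 7, so hash it first: H(key) = 73, then zero-pad to 7 bytes: K' = 73 00 00 00 00 00 00.
K' ⊕ ipad = 45 36 36 36 36 36 36; K' ⊕ opad = 2f 5c 5c 5c 5c 5c 5c.
Inner hash: sum = 69+54+54+54+54+54+54+92+162+221+25 = 893; mod 256 = 125 → 7d.
Outer hash (recomputed tag): sum = 47+92+92+92+92+92+92+125 = 724; mod 256 = 212 → d4.
Recomputed tag = d4; claimed = fd → mismatch.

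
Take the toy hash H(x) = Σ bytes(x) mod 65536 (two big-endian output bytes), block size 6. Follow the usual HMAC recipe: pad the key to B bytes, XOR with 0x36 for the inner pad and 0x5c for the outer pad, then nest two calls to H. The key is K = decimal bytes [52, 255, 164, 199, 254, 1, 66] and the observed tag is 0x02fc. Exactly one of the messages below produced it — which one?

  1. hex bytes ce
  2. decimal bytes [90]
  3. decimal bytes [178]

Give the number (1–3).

Key decimal bytes [52, 255, 164, 199, 254, 1, 66] = 34 ff a4 c7 fe 01 42 is 7 bytes > B = 6, so hash it first: H(key) = 03 df, then zero-pad to 6 bytes: K' = 03 df 00 00 00 00.
K' ⊕ ipad = 35 e9 36 36 36 36; K' ⊕ opad = 5f 83 5c 5c 5c 5c.
m1: inner = H(35 e9 36 36 36 36 ce) = 02 c4; tag = H(5f 83 5c 5c 5c 5c 02 c4) = 0318
m2: inner = H(35 e9 36 36 36 36 5a) = 02 50; tag = H(5f 83 5c 5c 5c 5c 02 50) = 02a4
m3: inner = H(35 e9 36 36 36 36 b2) = 02 a8; tag = H(5f 83 5c 5c 5c 5c 02 a8) = 02fc ← matches

3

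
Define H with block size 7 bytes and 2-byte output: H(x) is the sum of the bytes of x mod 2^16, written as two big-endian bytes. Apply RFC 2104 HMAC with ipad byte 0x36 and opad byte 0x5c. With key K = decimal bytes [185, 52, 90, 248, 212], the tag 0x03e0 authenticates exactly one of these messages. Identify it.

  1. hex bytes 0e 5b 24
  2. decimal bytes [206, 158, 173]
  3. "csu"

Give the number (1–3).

Key decimal bytes [185, 52, 90, 248, 212] = b9 34 5a f8 d4 is 5 bytes ≤ B = 7; zero-pad to 7 bytes: K' = b9 34 5a f8 d4 00 00.
K' ⊕ ipad = 8f 02 6c ce e2 36 36; K' ⊕ opad = e5 68 06 a4 88 5c 5c.
m1: inner = H(8f 02 6c ce e2 36 36 0e 5b 24) = 03 a6; tag = H(e5 68 06 a4 88 5c 5c 03 a6) = 03e0 ← matches
m2: inner = H(8f 02 6c ce e2 36 36 ce 9e ad) = 05 32; tag = H(e5 68 06 a4 88 5c 5c 05 32) = 036e
m3: inner = H(8f 02 6c ce e2 36 36 63 73 75) = 04 64; tag = H(e5 68 06 a4 88 5c 5c 04 64) = 039f

1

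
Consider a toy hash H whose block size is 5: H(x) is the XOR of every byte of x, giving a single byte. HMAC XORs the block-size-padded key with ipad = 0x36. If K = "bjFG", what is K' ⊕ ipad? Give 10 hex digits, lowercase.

545c707136

Key "bjFG" = 62 6a 46 47 is 4 bytes ≤ B = 5; zero-pad to 5 bytes: K' = 62 6a 46 47 00.
XOR each byte with 0x36: 62⊕36=54, 6a⊕36=5c, 46⊕36=70, 47⊕36=71, 00⊕36=36.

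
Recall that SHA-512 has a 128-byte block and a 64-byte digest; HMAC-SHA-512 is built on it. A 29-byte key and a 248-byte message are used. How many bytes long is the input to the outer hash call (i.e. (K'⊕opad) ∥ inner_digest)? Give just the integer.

Key is 29 ≤ 128 bytes, zero-padded: |K'| = 128.
Outer input = (K'⊕opad) ∥ H(inner) → 128 + 64 = 192 bytes.

192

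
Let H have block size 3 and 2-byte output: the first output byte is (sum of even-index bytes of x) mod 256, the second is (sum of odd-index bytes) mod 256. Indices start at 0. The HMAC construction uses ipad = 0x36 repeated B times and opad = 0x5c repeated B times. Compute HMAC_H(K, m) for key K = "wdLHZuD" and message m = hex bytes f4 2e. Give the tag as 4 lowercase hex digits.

a438

Key "wdLHZuD" = 77 64 4c 48 5a 75 44 is 7 bytes > B = 3, so hash it first: H(key) = 61 21, then zero-pad to 3 bytes: K' = 61 21 00.
K' ⊕ ipad = 57 17 36.  K' ⊕ opad = 3d 7d 5c.
Inner input = (K'⊕ipad) ∥ m = 57 17 36 ∥ f4 2e.
Inner hash: even-index sum = 187 mod 256 = 187; odd-index sum = 267 mod 256 = 11 → bb 0b.
Outer input = (K'⊕opad) ∥ inner = 3d 7d 5c ∥ bb 0b.
Outer hash (tag): even-index sum = 164 mod 256 = 164; odd-index sum = 312 mod 256 = 56 → a4 38.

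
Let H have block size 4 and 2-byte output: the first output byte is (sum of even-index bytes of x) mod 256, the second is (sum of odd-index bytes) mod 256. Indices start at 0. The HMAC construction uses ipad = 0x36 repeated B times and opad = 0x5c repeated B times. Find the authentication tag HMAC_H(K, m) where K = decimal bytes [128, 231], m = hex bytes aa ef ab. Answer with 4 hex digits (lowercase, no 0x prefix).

790d

Key decimal bytes [128, 231] = 80 e7 is 2 bytes ≤ B = 4; zero-pad to 4 bytes: K' = 80 e7 00 00.
K' ⊕ ipad = b6 d1 36 36.  K' ⊕ opad = dc bb 5c 5c.
Inner input = (K'⊕ipad) ∥ m = b6 d1 36 36 ∥ aa ef ab.
Inner hash: even-index sum = 577 mod 256 = 65; odd-index sum = 502 mod 256 = 246 → 41 f6.
Outer input = (K'⊕opad) ∥ inner = dc bb 5c 5c ∥ 41 f6.
Outer hash (tag): even-index sum = 377 mod 256 = 121; odd-index sum = 525 mod 256 = 13 → 79 0d.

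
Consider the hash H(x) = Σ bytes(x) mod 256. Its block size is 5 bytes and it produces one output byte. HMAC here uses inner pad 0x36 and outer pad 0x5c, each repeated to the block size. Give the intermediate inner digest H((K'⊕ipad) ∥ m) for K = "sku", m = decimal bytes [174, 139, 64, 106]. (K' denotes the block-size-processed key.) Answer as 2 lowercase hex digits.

Key "sku" = 73 6b 75 is 3 bytes ≤ B = 5; zero-pad to 5 bytes: K' = 73 6b 75 00 00.
K' ⊕ ipad = 45 5d 43 36 36.
Inner input = 45 5d 43 36 36 ∥ ae 8b 40 6a.
Inner hash: sum = 69+93+67+54+54+174+139+64+106 = 820; mod 256 = 52 → 34.

34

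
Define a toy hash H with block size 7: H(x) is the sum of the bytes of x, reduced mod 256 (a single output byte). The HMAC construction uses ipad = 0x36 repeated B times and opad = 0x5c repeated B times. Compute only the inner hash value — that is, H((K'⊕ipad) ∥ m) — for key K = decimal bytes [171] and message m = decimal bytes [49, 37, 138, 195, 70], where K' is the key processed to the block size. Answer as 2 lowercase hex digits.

Key decimal bytes [171] = ab is 1 byte ≤ B = 7; zero-pad to 7 bytes: K' = ab 00 00 00 00 00 00.
K' ⊕ ipad = 9d 36 36 36 36 36 36.
Inner input = 9d 36 36 36 36 36 36 ∥ 31 25 8a c3 46.
Inner hash: sum = 157+54+54+54+54+54+54+49+37+138+195+70 = 970; mod 256 = 202 → ca.

ca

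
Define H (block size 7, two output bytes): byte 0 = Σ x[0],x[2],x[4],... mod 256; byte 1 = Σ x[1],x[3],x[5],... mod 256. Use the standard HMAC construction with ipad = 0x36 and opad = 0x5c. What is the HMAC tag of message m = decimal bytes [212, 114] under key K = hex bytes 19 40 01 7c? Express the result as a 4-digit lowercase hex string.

24dc

Key hex bytes 19 40 01 7c is 4 bytes ≤ B = 7; zero-pad to 7 bytes: K' = 19 40 01 7c 00 00 00.
K' ⊕ ipad = 2f 76 37 4a 36 36 36.  K' ⊕ opad = 45 1c 5d 20 5c 5c 5c.
Inner input = (K'⊕ipad) ∥ m = 2f 76 37 4a 36 36 36 ∥ d4 72.
Inner hash: even-index sum = 324 mod 256 = 68; odd-index sum = 458 mod 256 = 202 → 44 ca.
Outer input = (K'⊕opad) ∥ inner = 45 1c 5d 20 5c 5c 5c ∥ 44 ca.
Outer hash (tag): even-index sum = 548 mod 256 = 36; odd-index sum = 220 mod 256 = 220 → 24 dc.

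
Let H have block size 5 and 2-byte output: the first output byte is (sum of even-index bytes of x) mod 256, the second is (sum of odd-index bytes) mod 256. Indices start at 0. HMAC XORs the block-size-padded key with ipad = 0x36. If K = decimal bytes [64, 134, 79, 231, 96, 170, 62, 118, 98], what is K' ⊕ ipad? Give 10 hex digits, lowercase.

b9bb363636

Key decimal bytes [64, 134, 79, 231, 96, 170, 62, 118, 98] = 40 86 4f e7 60 aa 3e 76 62 is 9 bytes > B = 5, so hash it first: H(key) = 8f 8d, then zero-pad to 5 bytes: K' = 8f 8d 00 00 00.
XOR each byte with 0x36: 8f⊕36=b9, 8d⊕36=bb, 00⊕36=36, 00⊕36=36, 00⊕36=36.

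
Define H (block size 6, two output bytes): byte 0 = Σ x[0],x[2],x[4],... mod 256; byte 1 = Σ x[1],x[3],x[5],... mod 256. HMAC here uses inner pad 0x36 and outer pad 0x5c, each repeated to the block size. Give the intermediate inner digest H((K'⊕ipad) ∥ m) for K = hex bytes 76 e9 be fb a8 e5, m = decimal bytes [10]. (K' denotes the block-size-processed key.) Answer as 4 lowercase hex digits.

Key hex bytes 76 e9 be fb a8 e5 is exactly B = 6 bytes: K' = 76 e9 be fb a8 e5.
K' ⊕ ipad = 40 df 88 cd 9e d3.
Inner input = 40 df 88 cd 9e d3 ∥ 0a.
Inner hash: even-index sum = 368 mod 256 = 112; odd-index sum = 639 mod 256 = 127 → 70 7f.

707f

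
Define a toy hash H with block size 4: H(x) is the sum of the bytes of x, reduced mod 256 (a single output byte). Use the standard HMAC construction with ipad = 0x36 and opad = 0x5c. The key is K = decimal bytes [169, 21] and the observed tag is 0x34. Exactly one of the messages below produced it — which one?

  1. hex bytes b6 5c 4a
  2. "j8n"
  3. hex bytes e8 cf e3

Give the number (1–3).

2

Key decimal bytes [169, 21] = a9 15 is 2 bytes ≤ B = 4; zero-pad to 4 bytes: K' = a9 15 00 00.
K' ⊕ ipad = 9f 23 36 36; K' ⊕ opad = f5 49 5c 5c.
m1: inner = H(9f 23 36 36 b6 5c 4a) = 8a; tag = H(f5 49 5c 5c 8a) = 80
m2: inner = H(9f 23 36 36 6a 38 6e) = 3e; tag = H(f5 49 5c 5c 3e) = 34 ← matches
m3: inner = H(9f 23 36 36 e8 cf e3) = c8; tag = H(f5 49 5c 5c c8) = be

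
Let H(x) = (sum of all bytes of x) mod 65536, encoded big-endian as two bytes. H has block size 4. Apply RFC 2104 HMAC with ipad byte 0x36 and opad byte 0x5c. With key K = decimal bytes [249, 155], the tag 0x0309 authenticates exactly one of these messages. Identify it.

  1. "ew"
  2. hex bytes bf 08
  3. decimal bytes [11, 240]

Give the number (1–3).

3

Key decimal bytes [249, 155] = f9 9b is 2 bytes ≤ B = 4; zero-pad to 4 bytes: K' = f9 9b 00 00.
K' ⊕ ipad = cf ad 36 36; K' ⊕ opad = a5 c7 5c 5c.
m1: inner = H(cf ad 36 36 65 77) = 02 c4; tag = H(a5 c7 5c 5c 02 c4) = 02ea
m2: inner = H(cf ad 36 36 bf 08) = 02 af; tag = H(a5 c7 5c 5c 02 af) = 02d5
m3: inner = H(cf ad 36 36 0b f0) = 02 e3; tag = H(a5 c7 5c 5c 02 e3) = 0309 ← matches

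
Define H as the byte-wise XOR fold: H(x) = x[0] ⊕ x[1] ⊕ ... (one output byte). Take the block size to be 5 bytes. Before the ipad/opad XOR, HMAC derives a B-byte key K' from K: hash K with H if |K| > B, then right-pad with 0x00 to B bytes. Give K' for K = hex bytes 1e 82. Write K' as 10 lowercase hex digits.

1e82000000

Key hex bytes 1e 82 is 2 bytes ≤ B = 5; zero-pad to 5 bytes: K' = 1e 82 00 00 00.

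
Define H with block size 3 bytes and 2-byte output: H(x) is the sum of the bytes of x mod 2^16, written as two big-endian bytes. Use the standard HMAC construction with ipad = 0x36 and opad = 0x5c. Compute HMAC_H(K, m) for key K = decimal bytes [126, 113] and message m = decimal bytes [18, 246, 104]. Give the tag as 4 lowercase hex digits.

00e2

Key decimal bytes [126, 113] = 7e 71 is 2 bytes ≤ B = 3; zero-pad to 3 bytes: K' = 7e 71 00.
K' ⊕ ipad = 48 47 36.  K' ⊕ opad = 22 2d 5c.
Inner input = (K'⊕ipad) ∥ m = 48 47 36 ∥ 12 f6 68.
Inner hash: sum = 72+71+54+18+246+104 = 565 → 02 35.
Outer input = (K'⊕opad) ∥ inner = 22 2d 5c ∥ 02 35.
Outer hash (tag): sum = 34+45+92+2+53 = 226 → 00 e2.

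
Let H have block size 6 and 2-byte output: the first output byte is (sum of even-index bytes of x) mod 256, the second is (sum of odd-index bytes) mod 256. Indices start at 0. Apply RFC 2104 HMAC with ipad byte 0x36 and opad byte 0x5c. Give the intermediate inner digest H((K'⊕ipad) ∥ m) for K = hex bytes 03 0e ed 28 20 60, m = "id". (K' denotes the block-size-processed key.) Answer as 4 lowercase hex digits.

8f10

Key hex bytes 03 0e ed 28 20 60 is exactly B = 6 bytes: K' = 03 0e ed 28 20 60.
K' ⊕ ipad = 35 38 db 1e 16 56.
Inner input = 35 38 db 1e 16 56 ∥ 69 64.
Inner hash: even-index sum = 399 mod 256 = 143; odd-index sum = 272 mod 256 = 16 → 8f 10.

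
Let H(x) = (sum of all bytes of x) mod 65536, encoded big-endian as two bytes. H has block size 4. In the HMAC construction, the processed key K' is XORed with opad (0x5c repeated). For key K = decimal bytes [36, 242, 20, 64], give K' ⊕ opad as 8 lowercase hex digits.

Key decimal bytes [36, 242, 20, 64] = 24 f2 14 40 is exactly B = 4 bytes: K' = 24 f2 14 40.
XOR each byte with 0x5c: 24⊕5c=78, f2⊕5c=ae, 14⊕5c=48, 40⊕5c=1c.

78ae481c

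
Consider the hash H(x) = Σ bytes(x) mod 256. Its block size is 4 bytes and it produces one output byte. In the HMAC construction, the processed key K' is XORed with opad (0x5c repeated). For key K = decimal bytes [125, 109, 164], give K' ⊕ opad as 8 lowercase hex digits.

2131f85c

Key decimal bytes [125, 109, 164] = 7d 6d a4 is 3 bytes ≤ B = 4; zero-pad to 4 bytes: K' = 7d 6d a4 00.
XOR each byte with 0x5c: 7d⊕5c=21, 6d⊕5c=31, a4⊕5c=f8, 00⊕5c=5c.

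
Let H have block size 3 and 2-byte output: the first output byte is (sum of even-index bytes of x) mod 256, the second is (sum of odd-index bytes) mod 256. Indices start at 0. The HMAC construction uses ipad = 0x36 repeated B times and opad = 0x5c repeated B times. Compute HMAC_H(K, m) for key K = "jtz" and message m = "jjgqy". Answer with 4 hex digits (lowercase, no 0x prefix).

Key "jtz" = 6a 74 7a is exactly B = 3 bytes: K' = 6a 74 7a.
K' ⊕ ipad = 5c 42 4c.  K' ⊕ opad = 36 28 26.
Inner input = (K'⊕ipad) ∥ m = 5c 42 4c ∥ 6a 6a 67 71 79.
Inner hash: even-index sum = 387 mod 256 = 131; odd-index sum = 396 mod 256 = 140 → 83 8c.
Outer input = (K'⊕opad) ∥ inner = 36 28 26 ∥ 83 8c.
Outer hash (tag): even-index sum = 232 mod 256 = 232; odd-index sum = 171 mod 256 = 171 → e8 ab.

e8ab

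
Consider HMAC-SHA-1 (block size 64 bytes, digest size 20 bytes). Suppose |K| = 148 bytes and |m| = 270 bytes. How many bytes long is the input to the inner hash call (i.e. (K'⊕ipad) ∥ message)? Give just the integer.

Key is 148 > 64 bytes, so it is hashed to 20 bytes then zero-padded to 64: |K'| = 64.
Inner input = (K'⊕ipad) ∥ m → 64 + 270 = 334 bytes.

334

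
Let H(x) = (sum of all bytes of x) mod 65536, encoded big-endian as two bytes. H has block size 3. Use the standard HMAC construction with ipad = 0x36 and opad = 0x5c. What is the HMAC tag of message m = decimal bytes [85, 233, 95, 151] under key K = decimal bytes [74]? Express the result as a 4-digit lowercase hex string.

Key decimal bytes [74] = 4a is 1 byte ≤ B = 3; zero-pad to 3 bytes: K' = 4a 00 00.
K' ⊕ ipad = 7c 36 36.  K' ⊕ opad = 16 5c 5c.
Inner input = (K'⊕ipad) ∥ m = 7c 36 36 ∥ 55 e9 5f 97.
Inner hash: sum = 124+54+54+85+233+95+151 = 796 → 03 1c.
Outer input = (K'⊕opad) ∥ inner = 16 5c 5c ∥ 03 1c.
Outer hash (tag): sum = 22+92+92+3+28 = 237 → 00 ed.

00ed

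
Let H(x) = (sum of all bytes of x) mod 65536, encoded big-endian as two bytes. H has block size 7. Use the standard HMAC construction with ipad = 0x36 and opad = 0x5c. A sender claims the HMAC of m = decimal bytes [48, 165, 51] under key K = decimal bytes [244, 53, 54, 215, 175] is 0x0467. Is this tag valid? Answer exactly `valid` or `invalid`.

valid

Key decimal bytes [244, 53, 54, 215, 175] = f4 35 36 d7 af is 5 bytes ≤ B = 7; zero-pad to 7 bytes: K' = f4 35 36 d7 af 00 00.
K' ⊕ ipad = c2 03 00 e1 99 36 36; K' ⊕ opad = a8 69 6a 8b f3 5c 5c.
Inner hash: sum = 194+3+0+225+153+54+54+48+165+51 = 947 → 03 b3.
Outer hash (recomputed tag): sum = 168+105+106+139+243+92+92+3+179 = 1127 → 04 67.
Recomputed tag = 0467; claimed = 0467 → match.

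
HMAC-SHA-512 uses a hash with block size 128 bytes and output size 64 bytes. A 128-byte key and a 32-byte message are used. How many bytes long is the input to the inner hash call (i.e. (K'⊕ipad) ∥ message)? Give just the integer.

Key is 128 ≤ 128 bytes, zero-padded: |K'| = 128.
Inner input = (K'⊕ipad) ∥ m → 128 + 32 = 160 bytes.

160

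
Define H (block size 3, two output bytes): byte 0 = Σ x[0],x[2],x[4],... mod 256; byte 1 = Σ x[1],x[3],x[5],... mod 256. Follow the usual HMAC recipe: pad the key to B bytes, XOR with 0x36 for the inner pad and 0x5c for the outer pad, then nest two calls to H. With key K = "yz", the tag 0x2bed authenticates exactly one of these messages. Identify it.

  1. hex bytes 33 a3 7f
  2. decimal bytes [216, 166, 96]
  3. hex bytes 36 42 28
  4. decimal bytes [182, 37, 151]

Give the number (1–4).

3

Key "yz" = 79 7a is 2 bytes ≤ B = 3; zero-pad to 3 bytes: K' = 79 7a 00.
K' ⊕ ipad = 4f 4c 36; K' ⊕ opad = 25 26 5c.
m1: inner = H(4f 4c 36 33 a3 7f) = 28 fe; tag = H(25 26 5c 28 fe) = 7f4e
m2: inner = H(4f 4c 36 d8 a6 60) = 2b 84; tag = H(25 26 5c 2b 84) = 0551
m3: inner = H(4f 4c 36 36 42 28) = c7 aa; tag = H(25 26 5c c7 aa) = 2bed ← matches
m4: inner = H(4f 4c 36 b6 25 97) = aa 99; tag = H(25 26 5c aa 99) = 1ad0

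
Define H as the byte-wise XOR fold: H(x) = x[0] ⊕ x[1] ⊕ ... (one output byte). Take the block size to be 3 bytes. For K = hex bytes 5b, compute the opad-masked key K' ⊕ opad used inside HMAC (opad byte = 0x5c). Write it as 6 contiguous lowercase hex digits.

075c5c

Key hex bytes 5b is 1 byte ≤ B = 3; zero-pad to 3 bytes: K' = 5b 00 00.
XOR each byte with 0x5c: 5b⊕5c=07, 00⊕5c=5c, 00⊕5c=5c.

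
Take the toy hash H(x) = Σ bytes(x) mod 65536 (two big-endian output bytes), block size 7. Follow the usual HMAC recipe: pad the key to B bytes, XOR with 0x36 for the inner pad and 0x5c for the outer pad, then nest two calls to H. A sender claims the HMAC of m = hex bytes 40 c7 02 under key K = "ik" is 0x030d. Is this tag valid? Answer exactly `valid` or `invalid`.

valid

Key "ik" = 69 6b is 2 bytes ≤ B = 7; zero-pad to 7 bytes: K' = 69 6b 00 00 00 00 00.
K' ⊕ ipad = 5f 5d 36 36 36 36 36; K' ⊕ opad = 35 37 5c 5c 5c 5c 5c.
Inner hash: sum = 95+93+54+54+54+54+54+64+199+2 = 723 → 02 d3.
Outer hash (recomputed tag): sum = 53+55+92+92+92+92+92+2+211 = 781 → 03 0d.
Recomputed tag = 030d; claimed = 030d → match.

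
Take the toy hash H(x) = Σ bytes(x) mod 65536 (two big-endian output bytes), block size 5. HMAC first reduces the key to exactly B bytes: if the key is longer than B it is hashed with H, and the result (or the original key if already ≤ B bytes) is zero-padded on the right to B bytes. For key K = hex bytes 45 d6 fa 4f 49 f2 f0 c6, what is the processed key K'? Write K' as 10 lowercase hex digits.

0555000000

|K| = 8 > B = 5, so first hash the key.
H(K): sum = 69+214+250+79+73+242+240+198 = 1365 → 05 55.
Zero-pad H(K) = 05 55 to 5 bytes: K' = 05 55 00 00 00.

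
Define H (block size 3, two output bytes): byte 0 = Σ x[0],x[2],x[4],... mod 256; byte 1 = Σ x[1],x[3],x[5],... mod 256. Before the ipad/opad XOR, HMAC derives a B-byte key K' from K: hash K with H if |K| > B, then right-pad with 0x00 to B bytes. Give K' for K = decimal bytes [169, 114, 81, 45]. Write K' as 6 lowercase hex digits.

|K| = 4 > B = 3, so first hash the key.
H(K): even-index sum = 250 mod 256 = 250; odd-index sum = 159 mod 256 = 159 → fa 9f.
Zero-pad H(K) = fa 9f to 3 bytes: K' = fa 9f 00.

fa9f00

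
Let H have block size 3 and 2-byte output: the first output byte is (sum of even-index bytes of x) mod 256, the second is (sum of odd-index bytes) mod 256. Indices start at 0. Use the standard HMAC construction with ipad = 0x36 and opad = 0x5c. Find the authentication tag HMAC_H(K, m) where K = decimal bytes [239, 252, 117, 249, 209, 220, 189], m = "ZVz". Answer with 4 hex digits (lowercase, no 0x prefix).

c5dd

Key decimal bytes [239, 252, 117, 249, 209, 220, 189] = ef fc 75 f9 d1 dc bd is 7 bytes > B = 3, so hash it first: H(key) = f2 d1, then zero-pad to 3 bytes: K' = f2 d1 00.
K' ⊕ ipad = c4 e7 36.  K' ⊕ opad = ae 8d 5c.
Inner input = (K'⊕ipad) ∥ m = c4 e7 36 ∥ 5a 56 7a.
Inner hash: even-index sum = 336 mod 256 = 80; odd-index sum = 443 mod 256 = 187 → 50 bb.
Outer input = (K'⊕opad) ∥ inner = ae 8d 5c ∥ 50 bb.
Outer hash (tag): even-index sum = 453 mod 256 = 197; odd-index sum = 221 mod 256 = 221 → c5 dd.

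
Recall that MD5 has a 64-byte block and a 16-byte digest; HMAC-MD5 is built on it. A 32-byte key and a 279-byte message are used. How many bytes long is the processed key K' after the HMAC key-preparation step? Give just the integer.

64

Key is 32 ≤ 64 bytes, zero-padded: |K'| = 64.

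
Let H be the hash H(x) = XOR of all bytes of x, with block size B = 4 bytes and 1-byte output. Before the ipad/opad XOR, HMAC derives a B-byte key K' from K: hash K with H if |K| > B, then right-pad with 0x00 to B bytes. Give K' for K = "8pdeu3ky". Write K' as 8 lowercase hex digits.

1d000000

|K| = 8 > B = 4, so first hash the key.
H(K): XOR 38⊕70⊕64⊕65⊕75⊕33⊕6b⊕79 = 1d.
Zero-pad H(K) = 1d to 4 bytes: K' = 1d 00 00 00.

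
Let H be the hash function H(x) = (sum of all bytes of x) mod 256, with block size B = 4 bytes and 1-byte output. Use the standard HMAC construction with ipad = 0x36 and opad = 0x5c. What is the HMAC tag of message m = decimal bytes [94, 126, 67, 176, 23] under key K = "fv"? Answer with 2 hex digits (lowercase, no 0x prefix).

fe

Key "fv" = 66 76 is 2 bytes ≤ B = 4; zero-pad to 4 bytes: K' = 66 76 00 00.
K' ⊕ ipad = 50 40 36 36.  K' ⊕ opad = 3a 2a 5c 5c.
Inner input = (K'⊕ipad) ∥ m = 50 40 36 36 ∥ 5e 7e 43 b0 17.
Inner hash: sum = 80+64+54+54+94+126+67+176+23 = 738; mod 256 = 226 → e2.
Outer input = (K'⊕opad) ∥ inner = 3a 2a 5c 5c ∥ e2.
Outer hash (tag): sum = 58+42+92+92+226 = 510; mod 256 = 254 → fe.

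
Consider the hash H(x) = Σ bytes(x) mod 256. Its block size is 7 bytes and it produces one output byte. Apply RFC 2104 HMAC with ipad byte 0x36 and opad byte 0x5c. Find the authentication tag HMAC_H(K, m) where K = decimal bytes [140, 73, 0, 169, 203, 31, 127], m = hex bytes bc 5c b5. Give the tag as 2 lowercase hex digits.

Key decimal bytes [140, 73, 0, 169, 203, 31, 127] = 8c 49 00 a9 cb 1f 7f is exactly B = 7 bytes: K' = 8c 49 00 a9 cb 1f 7f.
K' ⊕ ipad = ba 7f 36 9f fd 29 49.  K' ⊕ opad = d0 15 5c f5 97 43 23.
Inner input = (K'⊕ipad) ∥ m = ba 7f 36 9f fd 29 49 ∥ bc 5c b5.
Inner hash: sum = 186+127+54+159+253+41+73+188+92+181 = 1354; mod 256 = 74 → 4a.
Outer input = (K'⊕opad) ∥ inner = d0 15 5c f5 97 43 23 ∥ 4a.
Outer hash (tag): sum = 208+21+92+245+151+67+35+74 = 893; mod 256 = 125 → 7d.

7d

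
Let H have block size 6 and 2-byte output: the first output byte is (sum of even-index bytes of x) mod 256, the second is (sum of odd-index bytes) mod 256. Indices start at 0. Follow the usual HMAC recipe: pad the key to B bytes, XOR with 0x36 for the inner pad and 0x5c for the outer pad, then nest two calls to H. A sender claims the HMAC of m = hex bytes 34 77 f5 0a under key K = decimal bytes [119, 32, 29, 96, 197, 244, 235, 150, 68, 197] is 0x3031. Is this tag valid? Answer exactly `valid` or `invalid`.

invalid

Key decimal bytes [119, 32, 29, 96, 197, 244, 235, 150, 68, 197] = 77 20 1d 60 c5 f4 eb 96 44 c5 is 10 bytes > B = 6, so hash it first: H(key) = 88 cf, then zero-pad to 6 bytes: K' = 88 cf 00 00 00 00.
K' ⊕ ipad = be f9 36 36 36 36; K' ⊕ opad = d4 93 5c 5c 5c 5c.
Inner hash: even-index sum = 595 mod 256 = 83; odd-index sum = 486 mod 256 = 230 → 53 e6.
Outer hash (recomputed tag): even-index sum = 479 mod 256 = 223; odd-index sum = 561 mod 256 = 49 → df 31.
Recomputed tag = df31; claimed = 3031 → mismatch.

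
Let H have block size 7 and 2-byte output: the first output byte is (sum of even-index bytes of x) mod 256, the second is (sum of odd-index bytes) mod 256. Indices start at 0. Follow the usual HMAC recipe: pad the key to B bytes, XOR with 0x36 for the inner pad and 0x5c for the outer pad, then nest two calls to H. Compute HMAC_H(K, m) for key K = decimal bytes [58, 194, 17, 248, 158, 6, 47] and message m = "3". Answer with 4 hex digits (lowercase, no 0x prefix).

Key decimal bytes [58, 194, 17, 248, 158, 6, 47] = 3a c2 11 f8 9e 06 2f is exactly B = 7 bytes: K' = 3a c2 11 f8 9e 06 2f.
K' ⊕ ipad = 0c f4 27 ce a8 30 19.  K' ⊕ opad = 66 9e 4d a4 c2 5a 73.
Inner input = (K'⊕ipad) ∥ m = 0c f4 27 ce a8 30 19 ∥ 33.
Inner hash: even-index sum = 244 mod 256 = 244; odd-index sum = 549 mod 256 = 37 → f4 25.
Outer input = (K'⊕opad) ∥ inner = 66 9e 4d a4 c2 5a 73 ∥ f4 25.
Outer hash (tag): even-index sum = 525 mod 256 = 13; odd-index sum = 656 mod 256 = 144 → 0d 90.

0d90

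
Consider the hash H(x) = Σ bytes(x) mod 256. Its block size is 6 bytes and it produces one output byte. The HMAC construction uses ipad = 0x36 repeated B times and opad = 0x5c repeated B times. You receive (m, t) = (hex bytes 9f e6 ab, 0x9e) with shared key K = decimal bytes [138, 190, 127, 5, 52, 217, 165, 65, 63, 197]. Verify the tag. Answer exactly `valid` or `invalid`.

valid

Key decimal bytes [138, 190, 127, 5, 52, 217, 165, 65, 63, 197] = 8a be 7f 05 34 d9 a5 41 3f c5 is 10 bytes > B = 6, so hash it first: H(key) = c3, then zero-pad to 6 bytes: K' = c3 00 00 00 00 00.
K' ⊕ ipad = f5 36 36 36 36 36; K' ⊕ opad = 9f 5c 5c 5c 5c 5c.
Inner hash: sum = 245+54+54+54+54+54+159+230+171 = 1075; mod 256 = 51 → 33.
Outer hash (recomputed tag): sum = 159+92+92+92+92+92+51 = 670; mod 256 = 158 → 9e.
Recomputed tag = 9e; claimed = 9e → match.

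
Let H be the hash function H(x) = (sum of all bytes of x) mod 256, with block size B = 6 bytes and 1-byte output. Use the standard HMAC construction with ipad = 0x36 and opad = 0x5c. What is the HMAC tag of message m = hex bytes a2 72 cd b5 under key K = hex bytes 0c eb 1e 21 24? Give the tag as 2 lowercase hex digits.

Key hex bytes 0c eb 1e 21 24 is 5 bytes ≤ B = 6; zero-pad to 6 bytes: K' = 0c eb 1e 21 24 00.
K' ⊕ ipad = 3a dd 28 17 12 36.  K' ⊕ opad = 50 b7 42 7d 78 5c.
Inner input = (K'⊕ipad) ∥ m = 3a dd 28 17 12 36 ∥ a2 72 cd b5.
Inner hash: sum = 58+221+40+23+18+54+162+114+205+181 = 1076; mod 256 = 52 → 34.
Outer input = (K'⊕opad) ∥ inner = 50 b7 42 7d 78 5c ∥ 34.
Outer hash (tag): sum = 80+183+66+125+120+92+52 = 718; mod 256 = 206 → ce.

ce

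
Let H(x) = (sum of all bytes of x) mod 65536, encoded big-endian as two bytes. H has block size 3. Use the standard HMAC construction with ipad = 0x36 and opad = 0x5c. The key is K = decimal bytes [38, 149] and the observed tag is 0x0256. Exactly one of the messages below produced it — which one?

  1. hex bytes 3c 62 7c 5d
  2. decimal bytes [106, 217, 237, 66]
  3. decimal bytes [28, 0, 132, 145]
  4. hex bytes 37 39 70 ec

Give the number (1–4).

4

Key decimal bytes [38, 149] = 26 95 is 2 bytes ≤ B = 3; zero-pad to 3 bytes: K' = 26 95 00.
K' ⊕ ipad = 10 a3 36; K' ⊕ opad = 7a c9 5c.
m1: inner = H(10 a3 36 3c 62 7c 5d) = 02 60; tag = H(7a c9 5c 02 60) = 0201
m2: inner = H(10 a3 36 6a d9 ed 42) = 03 5b; tag = H(7a c9 5c 03 5b) = 01fd
m3: inner = H(10 a3 36 1c 00 84 91) = 02 1a; tag = H(7a c9 5c 02 1a) = 01bb
m4: inner = H(10 a3 36 37 39 70 ec) = 02 b5; tag = H(7a c9 5c 02 b5) = 0256 ← matches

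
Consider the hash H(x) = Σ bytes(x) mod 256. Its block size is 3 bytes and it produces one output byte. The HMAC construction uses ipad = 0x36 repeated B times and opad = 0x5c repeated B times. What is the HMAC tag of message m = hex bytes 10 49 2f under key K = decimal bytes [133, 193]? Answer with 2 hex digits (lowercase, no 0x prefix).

Key decimal bytes [133, 193] = 85 c1 is 2 bytes ≤ B = 3; zero-pad to 3 bytes: K' = 85 c1 00.
K' ⊕ ipad = b3 f7 36.  K' ⊕ opad = d9 9d 5c.
Inner input = (K'⊕ipad) ∥ m = b3 f7 36 ∥ 10 49 2f.
Inner hash: sum = 179+247+54+16+73+47 = 616; mod 256 = 104 → 68.
Outer input = (K'⊕opad) ∥ inner = d9 9d 5c ∥ 68.
Outer hash (tag): sum = 217+157+92+104 = 570; mod 256 = 58 → 3a.

3a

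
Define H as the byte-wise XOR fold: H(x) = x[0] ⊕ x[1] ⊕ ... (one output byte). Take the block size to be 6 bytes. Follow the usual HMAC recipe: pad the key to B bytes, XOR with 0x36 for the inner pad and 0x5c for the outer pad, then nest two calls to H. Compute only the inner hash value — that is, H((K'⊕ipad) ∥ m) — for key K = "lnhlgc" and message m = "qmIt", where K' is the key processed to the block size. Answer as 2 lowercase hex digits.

23

Key "lnhlgc" = 6c 6e 68 6c 67 63 is exactly B = 6 bytes: K' = 6c 6e 68 6c 67 63.
K' ⊕ ipad = 5a 58 5e 5a 51 55.
Inner input = 5a 58 5e 5a 51 55 ∥ 71 6d 49 74.
Inner hash: XOR 5a⊕58⊕5e⊕5a⊕51⊕55⊕71⊕6d⊕49⊕74 = 23.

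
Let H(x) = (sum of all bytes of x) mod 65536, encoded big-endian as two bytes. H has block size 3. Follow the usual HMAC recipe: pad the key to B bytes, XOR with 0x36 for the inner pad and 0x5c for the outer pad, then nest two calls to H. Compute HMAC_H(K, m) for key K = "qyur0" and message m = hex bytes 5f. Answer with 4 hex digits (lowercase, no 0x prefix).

Key "qyur0" = 71 79 75 72 30 is 5 bytes > B = 3, so hash it first: H(key) = 02 01, then zero-pad to 3 bytes: K' = 02 01 00.
K' ⊕ ipad = 34 37 36.  K' ⊕ opad = 5e 5d 5c.
Inner input = (K'⊕ipad) ∥ m = 34 37 36 ∥ 5f.
Inner hash: sum = 52+55+54+95 = 256 → 01 00.
Outer input = (K'⊕opad) ∥ inner = 5e 5d 5c ∥ 01 00.
Outer hash (tag): sum = 94+93+92+1+0 = 280 → 01 18.

0118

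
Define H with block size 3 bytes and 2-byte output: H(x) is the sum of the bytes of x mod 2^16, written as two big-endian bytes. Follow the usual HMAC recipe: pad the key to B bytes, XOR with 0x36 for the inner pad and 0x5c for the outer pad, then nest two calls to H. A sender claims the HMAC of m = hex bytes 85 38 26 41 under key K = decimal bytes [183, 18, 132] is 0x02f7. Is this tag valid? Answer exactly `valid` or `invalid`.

invalid

Key decimal bytes [183, 18, 132] = b7 12 84 is exactly B = 3 bytes: K' = b7 12 84.
K' ⊕ ipad = 81 24 b2; K' ⊕ opad = eb 4e d8.
Inner hash: sum = 129+36+178+133+56+38+65 = 635 → 02 7b.
Outer hash (recomputed tag): sum = 235+78+216+2+123 = 654 → 02 8e.
Recomputed tag = 028e; claimed = 02f7 → mismatch.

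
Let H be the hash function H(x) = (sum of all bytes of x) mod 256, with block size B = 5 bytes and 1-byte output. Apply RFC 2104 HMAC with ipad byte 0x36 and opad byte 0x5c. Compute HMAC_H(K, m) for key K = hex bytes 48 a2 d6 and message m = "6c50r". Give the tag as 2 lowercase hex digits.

22

Key hex bytes 48 a2 d6 is 3 bytes ≤ B = 5; zero-pad to 5 bytes: K' = 48 a2 d6 00 00.
K' ⊕ ipad = 7e 94 e0 36 36.  K' ⊕ opad = 14 fe 8a 5c 5c.
Inner input = (K'⊕ipad) ∥ m = 7e 94 e0 36 36 ∥ 36 63 35 30 72.
Inner hash: sum = 126+148+224+54+54+54+99+53+48+114 = 974; mod 256 = 206 → ce.
Outer input = (K'⊕opad) ∥ inner = 14 fe 8a 5c 5c ∥ ce.
Outer hash (tag): sum = 20+254+138+92+92+206 = 802; mod 256 = 34 → 22.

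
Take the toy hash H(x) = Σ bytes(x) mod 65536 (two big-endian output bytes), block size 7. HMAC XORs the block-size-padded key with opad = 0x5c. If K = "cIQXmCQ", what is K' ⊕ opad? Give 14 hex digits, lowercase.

3f150d04311f0d

Key "cIQXmCQ" = 63 49 51 58 6d 43 51 is exactly B = 7 bytes: K' = 63 49 51 58 6d 43 51.
XOR each byte with 0x5c: 63⊕5c=3f, 49⊕5c=15, 51⊕5c=0d, 58⊕5c=04, 6d⊕5c=31, 43⊕5c=1f, 51⊕5c=0d.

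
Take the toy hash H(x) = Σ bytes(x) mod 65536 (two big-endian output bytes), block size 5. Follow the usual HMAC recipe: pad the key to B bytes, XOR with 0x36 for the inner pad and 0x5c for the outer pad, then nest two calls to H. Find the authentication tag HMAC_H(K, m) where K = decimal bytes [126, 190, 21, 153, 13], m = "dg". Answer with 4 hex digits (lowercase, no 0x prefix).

Key decimal bytes [126, 190, 21, 153, 13] = 7e be 15 99 0d is exactly B = 5 bytes: K' = 7e be 15 99 0d.
K' ⊕ ipad = 48 88 23 af 3b.  K' ⊕ opad = 22 e2 49 c5 51.
Inner input = (K'⊕ipad) ∥ m = 48 88 23 af 3b ∥ 64 67.
Inner hash: sum = 72+136+35+175+59+100+103 = 680 → 02 a8.
Outer input = (K'⊕opad) ∥ inner = 22 e2 49 c5 51 ∥ 02 a8.
Outer hash (tag): sum = 34+226+73+197+81+2+168 = 781 → 03 0d.

030d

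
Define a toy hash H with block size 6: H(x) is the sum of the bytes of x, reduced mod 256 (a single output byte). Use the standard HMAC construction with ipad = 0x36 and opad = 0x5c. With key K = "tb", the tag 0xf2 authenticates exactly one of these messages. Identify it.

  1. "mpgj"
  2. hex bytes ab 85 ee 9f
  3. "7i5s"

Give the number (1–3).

1

Key "tb" = 74 62 is 2 bytes ≤ B = 6; zero-pad to 6 bytes: K' = 74 62 00 00 00 00.
K' ⊕ ipad = 42 54 36 36 36 36; K' ⊕ opad = 28 3e 5c 5c 5c 5c.
m1: inner = H(42 54 36 36 36 36 6d 70 67 6a) = 1c; tag = H(28 3e 5c 5c 5c 5c 1c) = f2 ← matches
m2: inner = H(42 54 36 36 36 36 ab 85 ee 9f) = 2b; tag = H(28 3e 5c 5c 5c 5c 2b) = 01
m3: inner = H(42 54 36 36 36 36 37 69 35 73) = b6; tag = H(28 3e 5c 5c 5c 5c b6) = 8c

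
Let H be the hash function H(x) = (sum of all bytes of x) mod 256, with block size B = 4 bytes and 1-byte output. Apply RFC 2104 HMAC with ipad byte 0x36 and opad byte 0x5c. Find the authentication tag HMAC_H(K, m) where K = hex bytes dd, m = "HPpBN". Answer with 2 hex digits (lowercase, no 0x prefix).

Key hex bytes dd is 1 byte ≤ B = 4; zero-pad to 4 bytes: K' = dd 00 00 00.
K' ⊕ ipad = eb 36 36 36.  K' ⊕ opad = 81 5c 5c 5c.
Inner input = (K'⊕ipad) ∥ m = eb 36 36 36 ∥ 48 50 70 42 4e.
Inner hash: sum = 235+54+54+54+72+80+112+66+78 = 805; mod 256 = 37 → 25.
Outer input = (K'⊕opad) ∥ inner = 81 5c 5c 5c ∥ 25.
Outer hash (tag): sum = 129+92+92+92+37 = 442; mod 256 = 186 → ba.

ba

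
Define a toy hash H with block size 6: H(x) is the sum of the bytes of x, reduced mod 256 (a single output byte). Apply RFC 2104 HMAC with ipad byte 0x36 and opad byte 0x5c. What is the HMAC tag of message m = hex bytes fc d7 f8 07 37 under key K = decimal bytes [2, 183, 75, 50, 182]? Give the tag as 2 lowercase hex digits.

09

Key decimal bytes [2, 183, 75, 50, 182] = 02 b7 4b 32 b6 is 5 bytes ≤ B = 6; zero-pad to 6 bytes: K' = 02 b7 4b 32 b6 00.
K' ⊕ ipad = 34 81 7d 04 80 36.  K' ⊕ opad = 5e eb 17 6e ea 5c.
Inner input = (K'⊕ipad) ∥ m = 34 81 7d 04 80 36 ∥ fc d7 f8 07 37.
Inner hash: sum = 52+129+125+4+128+54+252+215+248+7+55 = 1269; mod 256 = 245 → f5.
Outer input = (K'⊕opad) ∥ inner = 5e eb 17 6e ea 5c ∥ f5.
Outer hash (tag): sum = 94+235+23+110+234+92+245 = 1033; mod 256 = 9 → 09.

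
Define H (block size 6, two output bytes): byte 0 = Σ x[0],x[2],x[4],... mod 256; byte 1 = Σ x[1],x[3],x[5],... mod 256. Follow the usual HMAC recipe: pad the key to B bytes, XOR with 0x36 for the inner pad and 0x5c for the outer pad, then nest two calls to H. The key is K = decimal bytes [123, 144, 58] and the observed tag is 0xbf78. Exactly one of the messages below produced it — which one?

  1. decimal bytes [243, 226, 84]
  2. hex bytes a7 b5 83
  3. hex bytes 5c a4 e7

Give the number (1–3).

Key decimal bytes [123, 144, 58] = 7b 90 3a is 3 bytes ≤ B = 6; zero-pad to 6 bytes: K' = 7b 90 3a 00 00 00.
K' ⊕ ipad = 4d a6 0c 36 36 36; K' ⊕ opad = 27 cc 66 5c 5c 5c.
m1: inner = H(4d a6 0c 36 36 36 f3 e2 54) = d6 f4; tag = H(27 cc 66 5c 5c 5c d6 f4) = bf78 ← matches
m2: inner = H(4d a6 0c 36 36 36 a7 b5 83) = b9 c7; tag = H(27 cc 66 5c 5c 5c b9 c7) = a24b
m3: inner = H(4d a6 0c 36 36 36 5c a4 e7) = d2 b6; tag = H(27 cc 66 5c 5c 5c d2 b6) = bb3a

1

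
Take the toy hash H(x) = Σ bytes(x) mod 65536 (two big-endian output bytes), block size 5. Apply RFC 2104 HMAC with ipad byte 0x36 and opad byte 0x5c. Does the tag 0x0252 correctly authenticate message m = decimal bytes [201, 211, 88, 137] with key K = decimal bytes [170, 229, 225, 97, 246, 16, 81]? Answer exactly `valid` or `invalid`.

valid

Key decimal bytes [170, 229, 225, 97, 246, 16, 81] = aa e5 e1 61 f6 10 51 is 7 bytes > B = 5, so hash it first: H(key) = 04 28, then zero-pad to 5 bytes: K' = 04 28 00 00 00.
K' ⊕ ipad = 32 1e 36 36 36; K' ⊕ opad = 58 74 5c 5c 5c.
Inner hash: sum = 50+30+54+54+54+201+211+88+137 = 879 → 03 6f.
Outer hash (recomputed tag): sum = 88+116+92+92+92+3+111 = 594 → 02 52.
Recomputed tag = 0252; claimed = 0252 → match.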